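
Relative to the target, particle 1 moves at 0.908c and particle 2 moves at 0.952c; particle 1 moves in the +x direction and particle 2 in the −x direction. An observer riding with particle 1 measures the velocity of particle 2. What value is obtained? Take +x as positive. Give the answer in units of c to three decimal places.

β_A = 0.908, β_B = -0.952.
Transform to A's frame with the inverse velocity-addition law: u' = (u − v)/(1 − uv/c²), taking u = β_B and v = β_A.
u' = (-0.952 − 0.908) / (1 − (0.908)(-0.952)) = -1.8600/1.8644 = -0.9976.

-0.998c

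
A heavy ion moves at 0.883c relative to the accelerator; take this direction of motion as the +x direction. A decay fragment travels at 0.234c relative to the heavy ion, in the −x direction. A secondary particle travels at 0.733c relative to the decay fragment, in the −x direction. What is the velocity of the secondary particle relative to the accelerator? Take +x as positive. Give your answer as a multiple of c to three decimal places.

Apply u = (u' + v)/(1 + u'v/c²) successively, working outward toward the accelerator.
Start: velocity of the heavy ion relative to the accelerator = 0.8830c.
Compose with the decay fragment (u' = -0.234 in the heavy ion frame): u_1 = (-0.234 + 0.883) / (1 + (-0.234)·0.883) = 0.6490/0.7934 = 0.8180.
Compose with the secondary particle (u' = -0.733 in the decay fragment frame): u_2 = (-0.733 + 0.818) / (1 + (-0.733)·0.818) = 0.0850/0.4004 = 0.2123.

+0.212c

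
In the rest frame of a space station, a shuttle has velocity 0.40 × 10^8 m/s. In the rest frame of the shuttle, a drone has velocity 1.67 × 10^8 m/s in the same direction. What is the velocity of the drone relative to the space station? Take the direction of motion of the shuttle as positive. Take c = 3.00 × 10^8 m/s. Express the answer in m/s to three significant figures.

In units of c (dividing by 3.00 × 10^8 m/s): v = 0.133, u' = 0.557.
u = (u' + v)/(1 + u'v/c²):
u = (0.557 + 0.133) / (1 + 0.557·0.133) = 0.6900/1.0742 = 0.6423
(Galilean addition would give +0.690c.)
Converting back: u = 0.6423 × 3.00 × 10^8 m/s.

1.93 × 10^8 m/s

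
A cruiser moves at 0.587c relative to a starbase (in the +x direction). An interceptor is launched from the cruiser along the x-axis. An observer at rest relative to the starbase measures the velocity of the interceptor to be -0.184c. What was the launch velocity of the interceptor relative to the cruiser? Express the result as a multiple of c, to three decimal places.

Invert the composition law: u' = (u − v)/(1 − uv/c²).
u' = (-0.184 − 0.587) / (1 − (-0.184)(0.587)) = -0.7710/1.1080 = -0.6958.

-0.696c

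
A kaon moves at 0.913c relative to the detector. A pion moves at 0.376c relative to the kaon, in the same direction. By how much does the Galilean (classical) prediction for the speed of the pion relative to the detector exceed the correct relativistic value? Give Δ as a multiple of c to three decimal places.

Galilean: u_cl = 0.376 + 0.913 = 1.2890.
Relativistic: u_rel = (0.376 + 0.913) / (1 + 0.376·0.913) = 1.2890/1.3433 = 0.9596.
Δ = 1.2890 − 0.9596 = 0.3294.
(The classical prediction exceeds c; the relativistic result does not.)

Δ = 0.329c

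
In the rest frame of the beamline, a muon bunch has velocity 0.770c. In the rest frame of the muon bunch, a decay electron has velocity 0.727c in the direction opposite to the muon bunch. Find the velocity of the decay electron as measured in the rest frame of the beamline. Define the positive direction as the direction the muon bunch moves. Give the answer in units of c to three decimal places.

With v = 0.770 and u' = -0.727 (in units of c),
u = (u' + v)/(1 + u'v/c²):
u = (-0.727 + 0.770) / (1 + (-0.727)·0.770) = 0.0430/0.4402 = 0.0977

+0.098c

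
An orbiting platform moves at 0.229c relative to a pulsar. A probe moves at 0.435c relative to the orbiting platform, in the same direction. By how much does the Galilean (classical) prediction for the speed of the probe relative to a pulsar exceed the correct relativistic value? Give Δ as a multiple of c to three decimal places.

Δ = 0.060c

Galilean: u_cl = 0.435 + 0.229 = 0.6640.
Relativistic: u_rel = (0.435 + 0.229) / (1 + 0.435·0.229) = 0.6640/1.0996 = 0.6038.
Δ = 0.6640 − 0.6038 = 0.0602.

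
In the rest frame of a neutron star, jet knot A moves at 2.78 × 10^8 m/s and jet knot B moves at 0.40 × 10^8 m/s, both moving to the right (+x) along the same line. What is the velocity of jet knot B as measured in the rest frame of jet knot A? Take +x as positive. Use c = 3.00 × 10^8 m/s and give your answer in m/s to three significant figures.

β_A = 0.927, β_B = 0.133 (dividing each by c = 3.00 × 10^8 m/s).
Transform to A's frame with the inverse velocity-addition law: u' = (u − v)/(1 − uv/c²), taking u = β_B and v = β_A.
u' = (0.133 − 0.927) / (1 − (0.927)(0.133)) = -0.7933/0.8764 = -0.9052.
u' = -0.9052 × 3.00 × 10^8 m/s.

-2.72 × 10^8 m/s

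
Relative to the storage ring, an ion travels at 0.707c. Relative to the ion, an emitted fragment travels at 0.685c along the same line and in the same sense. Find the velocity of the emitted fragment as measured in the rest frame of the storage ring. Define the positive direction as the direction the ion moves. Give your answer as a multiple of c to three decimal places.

0.938c

With v = 0.707 and u' = 0.685 (in units of c),
u = (u' + v)/(1 + u'v/c²):
u = (0.685 + 0.707) / (1 + 0.685·0.707) = 1.3920/1.4843 = 0.9378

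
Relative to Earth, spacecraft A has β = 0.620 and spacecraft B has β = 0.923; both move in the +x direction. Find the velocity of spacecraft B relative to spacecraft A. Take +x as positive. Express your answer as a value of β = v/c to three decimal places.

β_A = 0.620, β_B = 0.923.
Transform to A's frame with the inverse velocity-addition law: u' = (u − v)/(1 − uv/c²), taking u = β_B and v = β_A.
u' = (0.923 − 0.620) / (1 − (0.620)(0.923)) = 0.3030/0.4277 = 0.7084.

β = +0.708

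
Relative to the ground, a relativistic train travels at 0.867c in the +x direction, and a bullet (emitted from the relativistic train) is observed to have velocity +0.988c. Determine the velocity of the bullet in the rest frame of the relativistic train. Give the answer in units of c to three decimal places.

Invert the composition law: u' = (u − v)/(1 − uv/c²).
u' = (0.988 − 0.867) / (1 − (0.988)(0.867)) = 0.1210/0.1434 = 0.8438.

+0.844c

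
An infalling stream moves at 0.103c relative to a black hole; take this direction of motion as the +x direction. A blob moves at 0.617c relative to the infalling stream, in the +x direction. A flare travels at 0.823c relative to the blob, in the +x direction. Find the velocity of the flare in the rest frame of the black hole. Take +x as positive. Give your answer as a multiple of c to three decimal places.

0.963c

Apply u = (u' + v)/(1 + u'v/c²) successively, working outward toward the black hole.
Start: velocity of the infalling stream relative to the black hole = 0.1030c.
Compose with the blob (u' = 0.617 in the infalling stream frame): u_1 = (0.617 + 0.103) / (1 + 0.617·0.103) = 0.7200/1.0636 = 0.6770.
Compose with the flare (u' = 0.823 in the blob frame): u_2 = (0.823 + 0.677) / (1 + 0.823·0.677) = 1.5000/1.5572 = 0.9633.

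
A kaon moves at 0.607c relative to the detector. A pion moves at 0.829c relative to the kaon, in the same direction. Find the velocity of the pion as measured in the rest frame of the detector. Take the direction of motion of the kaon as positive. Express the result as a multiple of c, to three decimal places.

With v = 0.607 and u' = 0.829 (in units of c),
u = (u' + v)/(1 + u'v/c²):
u = (0.829 + 0.607) / (1 + 0.829·0.607) = 1.4360/1.5032 = 0.9553

0.955c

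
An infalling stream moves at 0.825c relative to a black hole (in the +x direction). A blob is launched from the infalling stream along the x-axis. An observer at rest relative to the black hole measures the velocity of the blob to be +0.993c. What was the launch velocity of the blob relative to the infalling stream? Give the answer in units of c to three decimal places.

+0.929c

Invert the composition law: u' = (u − v)/(1 − uv/c²).
u' = (0.993 − 0.825) / (1 − (0.993)(0.825)) = 0.1680/0.1808 = 0.9293.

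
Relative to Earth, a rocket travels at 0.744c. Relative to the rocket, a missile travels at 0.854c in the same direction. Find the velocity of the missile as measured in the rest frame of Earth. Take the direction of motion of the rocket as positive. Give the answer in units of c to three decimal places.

0.977c

With v = 0.744 and u' = 0.854 (in units of c),
u = (u' + v)/(1 + u'v/c²):
u = (0.854 + 0.744) / (1 + 0.854·0.744) = 1.5980/1.6354 = 0.9771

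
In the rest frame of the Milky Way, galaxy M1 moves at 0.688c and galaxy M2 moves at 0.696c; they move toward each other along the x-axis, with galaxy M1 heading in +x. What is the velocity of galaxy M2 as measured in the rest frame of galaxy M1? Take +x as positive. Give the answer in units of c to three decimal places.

β_A = 0.688, β_B = -0.696.
Transform to A's frame with the inverse velocity-addition law: u' = (u − v)/(1 − uv/c²), taking u = β_B and v = β_A.
u' = (-0.696 − 0.688) / (1 − (0.688)(-0.696)) = -1.3840/1.4788 = -0.9359.

-0.936c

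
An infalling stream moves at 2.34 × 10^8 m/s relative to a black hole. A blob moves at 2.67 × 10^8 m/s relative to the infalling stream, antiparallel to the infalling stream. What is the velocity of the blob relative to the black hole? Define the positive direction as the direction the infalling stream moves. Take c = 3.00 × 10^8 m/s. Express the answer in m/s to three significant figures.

-1.08 × 10^8 m/s

In units of c (dividing by 3.00 × 10^8 m/s): v = 0.780, u' = -0.890.
u = (u' + v)/(1 + u'v/c²):
u = (-0.890 + 0.780) / (1 + (-0.890)·0.780) = -0.1100/0.3058 = -0.3597
(Galilean addition would give -0.110c.)
Converting back: u = -0.3597 × 3.00 × 10^8 m/s.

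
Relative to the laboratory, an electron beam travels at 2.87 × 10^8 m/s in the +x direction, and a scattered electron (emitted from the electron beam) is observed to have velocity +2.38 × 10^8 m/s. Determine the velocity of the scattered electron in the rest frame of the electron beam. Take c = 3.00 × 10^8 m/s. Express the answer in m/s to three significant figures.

v = 0.957c, u = 0.793c.
Invert the composition law: u' = (u − v)/(1 − uv/c²).
u' = (0.793 − 0.957) / (1 − (0.793)(0.957)) = -0.1633/0.2410 = -0.6776.
u' = -0.6776 × 3.00 × 10^8 m/s.

-2.03 × 10^8 m/s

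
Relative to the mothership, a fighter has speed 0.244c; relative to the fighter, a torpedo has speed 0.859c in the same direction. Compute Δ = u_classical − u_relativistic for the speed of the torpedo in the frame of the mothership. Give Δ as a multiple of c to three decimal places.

Δ = 0.191c

Galilean: u_cl = 0.859 + 0.244 = 1.1030.
Relativistic: u_rel = (0.859 + 0.244) / (1 + 0.859·0.244) = 1.1030/1.2096 = 0.9119.
Δ = 1.1030 − 0.9119 = 0.1911.
(The classical prediction exceeds c; the relativistic result does not.)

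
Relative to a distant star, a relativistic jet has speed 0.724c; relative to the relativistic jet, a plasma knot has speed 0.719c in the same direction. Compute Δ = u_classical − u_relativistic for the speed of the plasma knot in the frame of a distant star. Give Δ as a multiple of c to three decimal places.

Δ = 0.494c

Galilean: u_cl = 0.719 + 0.724 = 1.4430.
Relativistic: u_rel = (0.719 + 0.724) / (1 + 0.719·0.724) = 1.4430/1.5206 = 0.9490.
Δ = 1.4430 − 0.9490 = 0.4940.
(The classical prediction exceeds c; the relativistic result does not.)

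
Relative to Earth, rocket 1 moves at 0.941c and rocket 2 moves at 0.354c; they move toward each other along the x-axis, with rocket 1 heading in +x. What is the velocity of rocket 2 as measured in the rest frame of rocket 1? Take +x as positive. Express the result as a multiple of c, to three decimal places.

-0.971c

β_A = 0.941, β_B = -0.354.
Transform to A's frame with the inverse velocity-addition law: u' = (u − v)/(1 − uv/c²), taking u = β_B and v = β_A.
u' = (-0.354 − 0.941) / (1 − (0.941)(-0.354)) = -1.2950/1.3331 = -0.9714.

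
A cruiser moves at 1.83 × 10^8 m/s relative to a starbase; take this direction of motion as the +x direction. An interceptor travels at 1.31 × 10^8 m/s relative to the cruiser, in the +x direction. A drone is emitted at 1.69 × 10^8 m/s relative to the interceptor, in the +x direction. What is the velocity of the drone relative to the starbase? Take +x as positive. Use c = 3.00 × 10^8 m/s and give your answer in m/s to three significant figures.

Apply u = (u' + v)/(1 + u'v/c²) successively, working outward toward the starbase.
(Dividing each given speed by c = 3.00 × 10^8 m/s to work in units of c.)
Start: velocity of the cruiser relative to the starbase = 0.6100c.
Compose with the interceptor (u' = 0.437 in the cruiser frame): u_1 = (0.437 + 0.610) / (1 + 0.437·0.610) = 1.0467/1.2664 = 0.8265.
Compose with the drone (u' = 0.563 in the interceptor frame): u_2 = (0.563 + 0.827) / (1 + 0.563·0.827) = 1.3898/1.4656 = 0.9483.
So u = 0.9483 × 3.00 × 10^8 m/s.

2.84 × 10^8 m/s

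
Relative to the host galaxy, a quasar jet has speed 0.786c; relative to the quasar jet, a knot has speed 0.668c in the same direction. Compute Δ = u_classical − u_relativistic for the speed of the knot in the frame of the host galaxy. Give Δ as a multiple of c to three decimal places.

Galilean: u_cl = 0.668 + 0.786 = 1.4540.
Relativistic: u_rel = (0.668 + 0.786) / (1 + 0.668·0.786) = 1.4540/1.5250 = 0.9534.
Δ = 1.4540 − 0.9534 = 0.5006.
(The classical prediction exceeds c; the relativistic result does not.)

Δ = 0.501c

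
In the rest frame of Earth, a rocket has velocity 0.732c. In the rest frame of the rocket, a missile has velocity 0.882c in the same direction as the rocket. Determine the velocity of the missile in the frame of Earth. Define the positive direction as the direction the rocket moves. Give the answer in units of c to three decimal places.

With v = 0.732 and u' = 0.882 (in units of c),
u = (u' + v)/(1 + u'v/c²):
u = (0.882 + 0.732) / (1 + 0.882·0.732) = 1.6140/1.6456 = 0.9808

0.981c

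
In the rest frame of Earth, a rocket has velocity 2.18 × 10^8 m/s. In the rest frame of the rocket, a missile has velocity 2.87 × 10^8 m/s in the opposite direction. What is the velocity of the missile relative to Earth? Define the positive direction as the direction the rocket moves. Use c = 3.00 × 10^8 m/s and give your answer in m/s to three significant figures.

-2.26 × 10^8 m/s

In units of c (dividing by 3.00 × 10^8 m/s): v = 0.727, u' = -0.957.
u = (u' + v)/(1 + u'v/c²):
u = (-0.957 + 0.727) / (1 + (-0.957)·0.727) = -0.2300/0.3048 = -0.7545
(Galilean addition would give -0.230c.)
Converting back: u = -0.7545 × 3.00 × 10^8 m/s.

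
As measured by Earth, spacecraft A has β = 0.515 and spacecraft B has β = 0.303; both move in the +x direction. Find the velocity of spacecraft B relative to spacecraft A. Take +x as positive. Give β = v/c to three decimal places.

β_A = 0.515, β_B = 0.303.
Transform to A's frame with the inverse velocity-addition law: u' = (u − v)/(1 − uv/c²), taking u = β_B and v = β_A.
u' = (0.303 − 0.515) / (1 − (0.515)(0.303)) = -0.2120/0.8440 = -0.2512.

β = -0.251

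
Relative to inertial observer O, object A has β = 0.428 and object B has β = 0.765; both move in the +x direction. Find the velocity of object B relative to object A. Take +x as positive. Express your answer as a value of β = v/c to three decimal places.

β_A = 0.428, β_B = 0.765.
Transform to A's frame with the inverse velocity-addition law: u' = (u − v)/(1 − uv/c²), taking u = β_B and v = β_A.
u' = (0.765 − 0.428) / (1 − (0.428)(0.765)) = 0.3370/0.6726 = 0.5011.

β = +0.501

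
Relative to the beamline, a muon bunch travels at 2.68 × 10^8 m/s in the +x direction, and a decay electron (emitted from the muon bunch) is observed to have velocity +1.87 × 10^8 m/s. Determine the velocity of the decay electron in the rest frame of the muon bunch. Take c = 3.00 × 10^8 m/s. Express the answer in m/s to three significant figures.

-1.83 × 10^8 m/s

v = 0.893c, u = 0.623c.
Invert the composition law: u' = (u − v)/(1 − uv/c²).
u' = (0.623 − 0.893) / (1 − (0.623)(0.893)) = -0.2700/0.4432 = -0.6093.
u' = -0.6093 × 3.00 × 10^8 m/s.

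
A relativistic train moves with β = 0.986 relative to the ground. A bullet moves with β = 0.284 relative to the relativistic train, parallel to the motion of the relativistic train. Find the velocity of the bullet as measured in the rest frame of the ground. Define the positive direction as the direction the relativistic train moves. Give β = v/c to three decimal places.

β = 0.992

With v = 0.986 and u' = 0.284 (in units of c),
u = (u' + v)/(1 + u'v/c²):
u = (0.284 + 0.986) / (1 + 0.284·0.986) = 1.2700/1.2800 = 0.9922
(Galilean addition would give +1.270c, exceeding c.)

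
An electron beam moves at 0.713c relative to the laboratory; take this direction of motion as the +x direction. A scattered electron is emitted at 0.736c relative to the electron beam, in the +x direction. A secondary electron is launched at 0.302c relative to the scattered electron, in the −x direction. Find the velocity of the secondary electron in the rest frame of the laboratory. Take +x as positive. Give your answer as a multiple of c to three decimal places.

Apply u = (u' + v)/(1 + u'v/c²) successively, working outward toward the laboratory.
Start: velocity of the electron beam relative to the laboratory = 0.7130c.
Compose with the scattered electron (u' = 0.736 in the electron beam frame): u_1 = (0.736 + 0.713) / (1 + 0.736·0.713) = 1.4490/1.5248 = 0.9503.
Compose with the secondary electron (u' = -0.302 in the scattered electron frame): u_2 = (-0.302 + 0.950) / (1 + (-0.302)·0.950) = 0.6483/0.7130 = 0.9093.

+0.909c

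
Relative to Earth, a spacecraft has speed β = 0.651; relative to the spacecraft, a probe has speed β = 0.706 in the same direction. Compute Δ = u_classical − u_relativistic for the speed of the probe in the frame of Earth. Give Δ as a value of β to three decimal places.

Galilean: u_cl = 0.706 + 0.651 = 1.3570.
Relativistic: u_rel = (0.706 + 0.651) / (1 + 0.706·0.651) = 1.3570/1.4596 = 0.9297.
Δ = 1.3570 − 0.9297 = 0.4273.
(The classical prediction exceeds c; the relativistic result does not.)

Δ = 0.427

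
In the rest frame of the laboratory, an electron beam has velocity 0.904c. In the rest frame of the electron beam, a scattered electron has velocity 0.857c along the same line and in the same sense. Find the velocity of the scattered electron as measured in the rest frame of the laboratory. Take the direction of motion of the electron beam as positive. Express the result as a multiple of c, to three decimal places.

With v = 0.904 and u' = 0.857 (in units of c),
u = (u' + v)/(1 + u'v/c²):
u = (0.857 + 0.904) / (1 + 0.857·0.904) = 1.7610/1.7747 = 0.9923
(Galilean addition would give +1.761c, exceeding c.)

0.992c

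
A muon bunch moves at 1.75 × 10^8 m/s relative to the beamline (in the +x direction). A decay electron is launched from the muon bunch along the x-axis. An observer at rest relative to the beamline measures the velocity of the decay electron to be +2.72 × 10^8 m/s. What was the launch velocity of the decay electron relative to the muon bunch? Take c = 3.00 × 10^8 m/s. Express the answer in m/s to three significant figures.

v = 0.583c, u = 0.907c.
Invert the composition law: u' = (u − v)/(1 − uv/c²).
u' = (0.907 − 0.583) / (1 − (0.907)(0.583)) = 0.3233/0.4711 = 0.6863.
u' = 0.6863 × 3.00 × 10^8 m/s.

+2.06 × 10^8 m/s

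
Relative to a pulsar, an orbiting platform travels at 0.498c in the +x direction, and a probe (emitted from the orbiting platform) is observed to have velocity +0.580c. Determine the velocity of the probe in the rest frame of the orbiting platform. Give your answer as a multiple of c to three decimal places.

+0.115c

Invert the composition law: u' = (u − v)/(1 − uv/c²).
u' = (0.580 − 0.498) / (1 − (0.580)(0.498)) = 0.0820/0.7112 = 0.1153.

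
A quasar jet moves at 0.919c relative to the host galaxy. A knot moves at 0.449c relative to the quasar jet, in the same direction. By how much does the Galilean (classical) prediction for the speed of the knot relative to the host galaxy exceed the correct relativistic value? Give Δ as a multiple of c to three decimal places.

Galilean: u_cl = 0.449 + 0.919 = 1.3680.
Relativistic: u_rel = (0.449 + 0.919) / (1 + 0.449·0.919) = 1.3680/1.4126 = 0.9684.
Δ = 1.3680 − 0.9684 = 0.3996.
(The classical prediction exceeds c; the relativistic result does not.)

Δ = 0.400c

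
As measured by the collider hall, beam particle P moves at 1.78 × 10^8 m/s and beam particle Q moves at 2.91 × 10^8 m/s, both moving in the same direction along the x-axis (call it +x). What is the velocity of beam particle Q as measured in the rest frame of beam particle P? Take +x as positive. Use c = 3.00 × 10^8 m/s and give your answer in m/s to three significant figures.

β_A = 0.593, β_B = 0.970 (dividing each by c = 3.00 × 10^8 m/s).
Transform to A's frame with the inverse velocity-addition law: u' = (u − v)/(1 − uv/c²), taking u = β_B and v = β_A.
u' = (0.970 − 0.593) / (1 − (0.593)(0.970)) = 0.3767/0.4245 = 0.8874.
u' = 0.8874 × 3.00 × 10^8 m/s.

+2.66 × 10^8 m/s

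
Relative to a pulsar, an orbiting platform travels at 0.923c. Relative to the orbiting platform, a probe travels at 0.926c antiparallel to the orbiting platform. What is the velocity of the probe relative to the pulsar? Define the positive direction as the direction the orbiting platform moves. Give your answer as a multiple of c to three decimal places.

-0.021c

With v = 0.923 and u' = -0.926 (in units of c),
u = (u' + v)/(1 + u'v/c²):
u = (-0.926 + 0.923) / (1 + (-0.926)·0.923) = -0.0030/0.1453 = -0.0206
(Galilean addition would give -0.003c.)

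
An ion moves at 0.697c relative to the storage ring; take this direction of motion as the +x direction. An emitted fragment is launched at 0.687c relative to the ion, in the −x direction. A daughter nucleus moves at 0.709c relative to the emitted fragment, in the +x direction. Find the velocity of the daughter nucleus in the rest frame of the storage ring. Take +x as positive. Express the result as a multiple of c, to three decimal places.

+0.718c

Apply u = (u' + v)/(1 + u'v/c²) successively, working outward toward the storage ring.
Start: velocity of the ion relative to the storage ring = 0.6970c.
Compose with the emitted fragment (u' = -0.687 in the ion frame): u_1 = (-0.687 + 0.697) / (1 + (-0.687)·0.697) = 0.0100/0.5212 = 0.0192.
Compose with the daughter nucleus (u' = 0.709 in the emitted fragment frame): u_2 = (0.709 + 0.019) / (1 + 0.709·0.019) = 0.7282/1.0136 = 0.7184.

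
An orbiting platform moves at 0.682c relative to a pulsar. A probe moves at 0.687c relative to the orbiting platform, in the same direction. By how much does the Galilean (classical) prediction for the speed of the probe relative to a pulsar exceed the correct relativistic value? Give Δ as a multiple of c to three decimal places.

Galilean: u_cl = 0.687 + 0.682 = 1.3690.
Relativistic: u_rel = (0.687 + 0.682) / (1 + 0.687·0.682) = 1.3690/1.4685 = 0.9322.
Δ = 1.3690 − 0.9322 = 0.4368.
(The classical prediction exceeds c; the relativistic result does not.)

Δ = 0.437c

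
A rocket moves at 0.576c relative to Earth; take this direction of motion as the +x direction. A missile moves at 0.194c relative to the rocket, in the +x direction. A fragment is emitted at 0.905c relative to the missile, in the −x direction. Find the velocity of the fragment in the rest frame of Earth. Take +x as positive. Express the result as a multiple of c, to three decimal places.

-0.569c

Apply u = (u' + v)/(1 + u'v/c²) successively, working outward toward Earth.
Start: velocity of the rocket relative to Earth = 0.5760c.
Compose with the missile (u' = 0.194 in the rocket frame): u_1 = (0.194 + 0.576) / (1 + 0.194·0.576) = 0.7700/1.1117 = 0.6926.
Compose with the fragment (u' = -0.905 in the missile frame): u_2 = (-0.905 + 0.693) / (1 + (-0.905)·0.693) = -0.2124/0.3732 = -0.5691.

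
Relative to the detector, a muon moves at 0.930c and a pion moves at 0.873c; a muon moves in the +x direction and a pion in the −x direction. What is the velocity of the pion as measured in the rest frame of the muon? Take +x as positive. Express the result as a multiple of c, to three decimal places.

-0.995c

β_A = 0.930, β_B = -0.873.
Transform to A's frame with the inverse velocity-addition law: u' = (u − v)/(1 − uv/c²), taking u = β_B and v = β_A.
u' = (-0.873 − 0.930) / (1 − (0.930)(-0.873)) = -1.8030/1.8119 = -0.9951.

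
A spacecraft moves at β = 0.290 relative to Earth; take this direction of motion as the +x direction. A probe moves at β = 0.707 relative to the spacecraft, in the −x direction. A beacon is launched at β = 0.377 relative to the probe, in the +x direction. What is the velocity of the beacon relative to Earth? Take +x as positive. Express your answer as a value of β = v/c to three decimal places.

Apply u = (u' + v)/(1 + u'v/c²) successively, working outward toward Earth.
Start: velocity of the spacecraft relative to Earth = 0.2900c.
Compose with the probe (u' = -0.707 in the spacecraft frame): u_1 = (-0.707 + 0.290) / (1 + (-0.707)·0.290) = -0.4170/0.7950 = -0.5245.
Compose with the beacon (u' = 0.377 in the probe frame): u_2 = (0.377 + (-0.525)) / (1 + 0.377·(-0.525)) = -0.1475/0.8022 = -0.1839.

β = -0.184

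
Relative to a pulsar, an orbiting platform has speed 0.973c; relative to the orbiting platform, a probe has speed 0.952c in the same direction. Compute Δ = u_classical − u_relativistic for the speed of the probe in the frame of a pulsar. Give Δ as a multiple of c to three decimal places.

Δ = 0.926c

Galilean: u_cl = 0.952 + 0.973 = 1.9250.
Relativistic: u_rel = (0.952 + 0.973) / (1 + 0.952·0.973) = 1.9250/1.9263 = 0.9993.
Δ = 1.9250 − 0.9993 = 0.9257.
(The classical prediction exceeds c; the relativistic result does not.)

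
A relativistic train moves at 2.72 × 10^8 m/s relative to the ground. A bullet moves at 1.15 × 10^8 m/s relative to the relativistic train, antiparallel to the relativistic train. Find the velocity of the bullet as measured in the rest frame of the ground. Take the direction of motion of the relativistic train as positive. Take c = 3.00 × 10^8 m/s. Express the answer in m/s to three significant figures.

In units of c (dividing by 3.00 × 10^8 m/s): v = 0.907, u' = -0.383.
u = (u' + v)/(1 + u'v/c²):
u = (-0.383 + 0.907) / (1 + (-0.383)·0.907) = 0.5233/0.6524 = 0.8021
(Galilean addition would give +0.523c.)
Converting back: u = 0.8021 × 3.00 × 10^8 m/s.

+2.41 × 10^8 m/s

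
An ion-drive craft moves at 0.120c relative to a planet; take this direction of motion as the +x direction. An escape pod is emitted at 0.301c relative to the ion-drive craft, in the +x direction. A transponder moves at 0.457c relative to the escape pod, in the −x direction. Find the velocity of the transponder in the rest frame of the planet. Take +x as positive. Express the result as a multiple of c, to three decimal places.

Apply u = (u' + v)/(1 + u'v/c²) successively, working outward toward the planet.
Start: velocity of the ion-drive craft relative to the planet = 0.1200c.
Compose with the escape pod (u' = 0.301 in the ion-drive craft frame): u_1 = (0.301 + 0.120) / (1 + 0.301·0.120) = 0.4210/1.0361 = 0.4063.
Compose with the transponder (u' = -0.457 in the escape pod frame): u_2 = (-0.457 + 0.406) / (1 + (-0.457)·0.406) = -0.0507/0.8143 = -0.0622.

-0.062c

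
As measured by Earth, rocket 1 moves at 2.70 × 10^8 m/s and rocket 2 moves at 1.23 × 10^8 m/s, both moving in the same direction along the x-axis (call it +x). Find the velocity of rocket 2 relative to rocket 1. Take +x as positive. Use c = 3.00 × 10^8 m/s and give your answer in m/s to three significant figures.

β_A = 0.900, β_B = 0.410 (dividing each by c = 3.00 × 10^8 m/s).
Transform to A's frame with the inverse velocity-addition law: u' = (u − v)/(1 − uv/c²), taking u = β_B and v = β_A.
u' = (0.410 − 0.900) / (1 − (0.900)(0.410)) = -0.4900/0.6310 = -0.7765.
u' = -0.7765 × 3.00 × 10^8 m/s.

-2.33 × 10^8 m/s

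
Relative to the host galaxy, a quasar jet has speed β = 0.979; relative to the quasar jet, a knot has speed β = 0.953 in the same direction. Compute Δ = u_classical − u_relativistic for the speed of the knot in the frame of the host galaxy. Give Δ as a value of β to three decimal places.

Galilean: u_cl = 0.953 + 0.979 = 1.9320.
Relativistic: u_rel = (0.953 + 0.979) / (1 + 0.953·0.979) = 1.9320/1.9330 = 0.9995.
Δ = 1.9320 − 0.9995 = 0.9325.
(The classical prediction exceeds c; the relativistic result does not.)

Δ = 0.933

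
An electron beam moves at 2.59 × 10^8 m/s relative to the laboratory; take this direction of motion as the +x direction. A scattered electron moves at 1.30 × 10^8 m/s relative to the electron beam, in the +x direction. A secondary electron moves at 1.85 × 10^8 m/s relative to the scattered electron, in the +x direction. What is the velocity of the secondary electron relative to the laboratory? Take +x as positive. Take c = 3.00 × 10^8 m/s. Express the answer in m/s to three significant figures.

2.96 × 10^8 m/s

Apply u = (u' + v)/(1 + u'v/c²) successively, working outward toward the laboratory.
(Dividing each given speed by c = 3.00 × 10^8 m/s to work in units of c.)
Start: velocity of the electron beam relative to the laboratory = 0.8633c.
Compose with the scattered electron (u' = 0.433 in the electron beam frame): u_1 = (0.433 + 0.863) / (1 + 0.433·0.863) = 1.2967/1.3741 = 0.9436.
Compose with the secondary electron (u' = 0.617 in the scattered electron frame): u_2 = (0.617 + 0.944) / (1 + 0.617·0.944) = 1.5603/1.5819 = 0.9863.
So u = 0.9863 × 3.00 × 10^8 m/s.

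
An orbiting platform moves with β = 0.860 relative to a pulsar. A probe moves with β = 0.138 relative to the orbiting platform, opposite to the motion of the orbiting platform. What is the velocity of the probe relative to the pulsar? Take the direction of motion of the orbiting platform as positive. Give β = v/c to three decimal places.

With v = 0.860 and u' = -0.138 (in units of c),
u = (u' + v)/(1 + u'v/c²):
u = (-0.138 + 0.860) / (1 + (-0.138)·0.860) = 0.7220/0.8813 = 0.8192

β = +0.819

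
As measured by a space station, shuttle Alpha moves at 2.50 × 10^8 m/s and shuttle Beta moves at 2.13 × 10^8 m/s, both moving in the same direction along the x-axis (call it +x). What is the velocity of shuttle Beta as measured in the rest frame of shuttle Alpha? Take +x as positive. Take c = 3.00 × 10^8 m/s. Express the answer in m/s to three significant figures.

-9.06 × 10^7 m/s

β_A = 0.833, β_B = 0.710 (dividing each by c = 3.00 × 10^8 m/s).
Transform to A's frame with the inverse velocity-addition law: u' = (u − v)/(1 − uv/c²), taking u = β_B and v = β_A.
u' = (0.710 − 0.833) / (1 − (0.833)(0.710)) = -0.1233/0.4083 = -0.3020.
u' = -0.3020 × 3.00 × 10^8 m/s.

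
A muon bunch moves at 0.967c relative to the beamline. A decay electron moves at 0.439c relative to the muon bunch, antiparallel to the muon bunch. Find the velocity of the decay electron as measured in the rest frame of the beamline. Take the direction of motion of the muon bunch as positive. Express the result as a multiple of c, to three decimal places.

+0.917c

With v = 0.967 and u' = -0.439 (in units of c),
u = (u' + v)/(1 + u'v/c²):
u = (-0.439 + 0.967) / (1 + (-0.439)·0.967) = 0.5280/0.5755 = 0.9175
(Galilean addition would give +0.528c.)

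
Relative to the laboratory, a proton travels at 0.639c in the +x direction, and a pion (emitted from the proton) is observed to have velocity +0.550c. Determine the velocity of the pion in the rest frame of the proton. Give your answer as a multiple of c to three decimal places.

Invert the composition law: u' = (u − v)/(1 − uv/c²).
u' = (0.550 − 0.639) / (1 − (0.550)(0.639)) = -0.0890/0.6485 = -0.1372.

-0.137c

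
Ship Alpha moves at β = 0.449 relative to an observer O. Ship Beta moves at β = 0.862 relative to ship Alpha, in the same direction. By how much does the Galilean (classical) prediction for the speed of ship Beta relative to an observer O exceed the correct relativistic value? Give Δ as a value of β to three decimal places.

Δ = 0.366

Galilean: u_cl = 0.862 + 0.449 = 1.3110.
Relativistic: u_rel = (0.862 + 0.449) / (1 + 0.862·0.449) = 1.3110/1.3870 = 0.9452.
Δ = 1.3110 − 0.9452 = 0.3658.
(The classical prediction exceeds c; the relativistic result does not.)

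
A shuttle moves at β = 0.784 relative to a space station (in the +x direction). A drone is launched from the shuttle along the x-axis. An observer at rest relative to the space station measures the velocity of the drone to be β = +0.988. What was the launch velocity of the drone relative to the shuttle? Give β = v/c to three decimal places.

β = +0.905

Invert the composition law: u' = (u − v)/(1 − uv/c²).
u' = (0.988 − 0.784) / (1 − (0.988)(0.784)) = 0.2040/0.2254 = 0.9050.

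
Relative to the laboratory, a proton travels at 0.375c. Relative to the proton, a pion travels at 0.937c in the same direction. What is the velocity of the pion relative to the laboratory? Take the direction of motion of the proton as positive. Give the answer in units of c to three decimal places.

0.971c

With v = 0.375 and u' = 0.937 (in units of c),
u = (u' + v)/(1 + u'v/c²):
u = (0.937 + 0.375) / (1 + 0.937·0.375) = 1.3120/1.3514 = 0.9709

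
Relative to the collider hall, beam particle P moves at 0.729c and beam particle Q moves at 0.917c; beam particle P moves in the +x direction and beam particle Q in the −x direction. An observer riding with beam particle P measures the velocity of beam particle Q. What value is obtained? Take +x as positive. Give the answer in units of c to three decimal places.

-0.987c

β_A = 0.729, β_B = -0.917.
Transform to A's frame with the inverse velocity-addition law: u' = (u − v)/(1 − uv/c²), taking u = β_B and v = β_A.
u' = (-0.917 − 0.729) / (1 − (0.729)(-0.917)) = -1.6460/1.6685 = -0.9865.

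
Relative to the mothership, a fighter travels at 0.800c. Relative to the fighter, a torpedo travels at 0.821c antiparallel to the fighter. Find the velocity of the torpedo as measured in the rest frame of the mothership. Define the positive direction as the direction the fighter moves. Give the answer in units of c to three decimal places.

-0.061c

With v = 0.800 and u' = -0.821 (in units of c),
u = (u' + v)/(1 + u'v/c²):
u = (-0.821 + 0.800) / (1 + (-0.821)·0.800) = -0.0210/0.3432 = -0.0612
(Galilean addition would give -0.021c.)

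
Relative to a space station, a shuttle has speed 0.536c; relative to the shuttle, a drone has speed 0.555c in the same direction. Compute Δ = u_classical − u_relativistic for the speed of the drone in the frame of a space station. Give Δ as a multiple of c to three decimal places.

Galilean: u_cl = 0.555 + 0.536 = 1.0910.
Relativistic: u_rel = (0.555 + 0.536) / (1 + 0.555·0.536) = 1.0910/1.2975 = 0.8409.
Δ = 1.0910 − 0.8409 = 0.2501.
(The classical prediction exceeds c; the relativistic result does not.)

Δ = 0.250c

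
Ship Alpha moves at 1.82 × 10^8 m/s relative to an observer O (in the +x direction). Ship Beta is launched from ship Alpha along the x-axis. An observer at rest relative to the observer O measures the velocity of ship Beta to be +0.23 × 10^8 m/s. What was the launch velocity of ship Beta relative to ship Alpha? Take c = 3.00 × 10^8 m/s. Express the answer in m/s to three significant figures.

v = 0.607c, u = 0.077c.
Invert the composition law: u' = (u − v)/(1 − uv/c²).
u' = (0.077 − 0.607) / (1 − (0.077)(0.607)) = -0.5300/0.9535 = -0.5559.
u' = -0.5559 × 3.00 × 10^8 m/s.

-1.67 × 10^8 m/s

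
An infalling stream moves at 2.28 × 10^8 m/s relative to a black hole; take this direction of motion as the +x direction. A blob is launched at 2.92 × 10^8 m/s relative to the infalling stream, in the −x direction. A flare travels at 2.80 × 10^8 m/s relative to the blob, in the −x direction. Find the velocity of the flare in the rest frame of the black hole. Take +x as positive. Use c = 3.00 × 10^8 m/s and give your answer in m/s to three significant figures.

-2.98 × 10^8 m/s

Apply u = (u' + v)/(1 + u'v/c²) successively, working outward toward the black hole.
(Dividing each given speed by c = 3.00 × 10^8 m/s to work in units of c.)
Start: velocity of the infalling stream relative to the black hole = 0.7600c.
Compose with the blob (u' = -0.973 in the infalling stream frame): u_1 = (-0.973 + 0.760) / (1 + (-0.973)·0.760) = -0.2133/0.2603 = -0.8197.
Compose with the flare (u' = -0.933 in the blob frame): u_2 = (-0.933 + (-0.820)) / (1 + (-0.933)·(-0.820)) = -1.7530/1.7650 = -0.9932.
So u = -0.9932 × 3.00 × 10^8 m/s.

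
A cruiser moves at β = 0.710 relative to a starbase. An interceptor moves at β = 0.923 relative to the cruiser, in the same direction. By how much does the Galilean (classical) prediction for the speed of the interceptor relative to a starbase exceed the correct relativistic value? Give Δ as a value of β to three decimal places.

Δ = 0.646

Galilean: u_cl = 0.923 + 0.710 = 1.6330.
Relativistic: u_rel = (0.923 + 0.710) / (1 + 0.923·0.710) = 1.6330/1.6553 = 0.9865.
Δ = 1.6330 − 0.9865 = 0.6465.
(The classical prediction exceeds c; the relativistic result does not.)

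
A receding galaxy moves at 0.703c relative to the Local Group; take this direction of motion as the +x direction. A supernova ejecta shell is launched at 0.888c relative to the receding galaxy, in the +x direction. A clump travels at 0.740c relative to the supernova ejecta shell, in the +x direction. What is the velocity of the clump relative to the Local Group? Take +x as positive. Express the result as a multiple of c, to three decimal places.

0.997c

Apply u = (u' + v)/(1 + u'v/c²) successively, working outward toward the Local Group.
Start: velocity of the receding galaxy relative to the Local Group = 0.7030c.
Compose with the supernova ejecta shell (u' = 0.888 in the receding galaxy frame): u_1 = (0.888 + 0.703) / (1 + 0.888·0.703) = 1.5910/1.6243 = 0.9795.
Compose with the clump (u' = 0.740 in the supernova ejecta shell frame): u_2 = (0.740 + 0.980) / (1 + 0.740·0.980) = 1.7195/1.7248 = 0.9969.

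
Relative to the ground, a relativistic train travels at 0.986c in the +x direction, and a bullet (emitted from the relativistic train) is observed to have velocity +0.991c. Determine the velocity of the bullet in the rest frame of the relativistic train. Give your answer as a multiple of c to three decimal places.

Invert the composition law: u' = (u − v)/(1 − uv/c²).
u' = (0.991 − 0.986) / (1 − (0.991)(0.986)) = 0.0050/0.0229 = 0.2186.

+0.219c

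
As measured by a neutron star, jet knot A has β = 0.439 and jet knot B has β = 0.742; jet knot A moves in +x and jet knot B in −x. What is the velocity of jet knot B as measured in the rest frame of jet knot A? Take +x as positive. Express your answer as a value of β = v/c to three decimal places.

β = -0.891

β_A = 0.439, β_B = -0.742.
Transform to A's frame with the inverse velocity-addition law: u' = (u − v)/(1 − uv/c²), taking u = β_B and v = β_A.
u' = (-0.742 − 0.439) / (1 − (0.439)(-0.742)) = -1.1810/1.3257 = -0.8908.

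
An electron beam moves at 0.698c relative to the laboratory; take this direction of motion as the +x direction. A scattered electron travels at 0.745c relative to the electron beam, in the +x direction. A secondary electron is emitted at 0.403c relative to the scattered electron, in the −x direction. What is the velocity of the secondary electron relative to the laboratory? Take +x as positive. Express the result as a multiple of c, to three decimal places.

Apply u = (u' + v)/(1 + u'v/c²) successively, working outward toward the laboratory.
Start: velocity of the electron beam relative to the laboratory = 0.6980c.
Compose with the scattered electron (u' = 0.745 in the electron beam frame): u_1 = (0.745 + 0.698) / (1 + 0.745·0.698) = 1.4430/1.5200 = 0.9493.
Compose with the secondary electron (u' = -0.403 in the scattered electron frame): u_2 = (-0.403 + 0.949) / (1 + (-0.403)·0.949) = 0.5463/0.6174 = 0.8849.

+0.885c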